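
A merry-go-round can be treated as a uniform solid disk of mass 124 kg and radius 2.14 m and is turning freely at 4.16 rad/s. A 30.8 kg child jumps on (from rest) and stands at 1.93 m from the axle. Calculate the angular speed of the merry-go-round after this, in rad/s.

ω_f ≈ 2.96 rad/s

The added mass arrives with no angular momentum about the axle, and any external torque about the axle is negligible, so the system's angular momentum is conserved.
I_p = ½(124)(2.14)² = 283.9 kg·m².
Added inertia Σmr² = (30.8)(1.93)² = 114.7 kg·m²; I_f = 283.9 + 114.7 = 398.7 kg·m².
ω_f = I_p ω_i / I_f = (283.9)(4.16) / 398.7 = 2.963 rad/s.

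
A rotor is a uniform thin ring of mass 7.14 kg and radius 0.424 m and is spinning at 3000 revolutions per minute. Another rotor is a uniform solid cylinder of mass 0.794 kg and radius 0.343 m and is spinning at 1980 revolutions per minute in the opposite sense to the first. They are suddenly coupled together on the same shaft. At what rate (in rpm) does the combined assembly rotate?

|ω_f| ≈ 2830 rpm

No external torque acts about the common axis, so total angular momentum is conserved.
Moments of inertia: I_A = (7.14)(0.424)² = 1.284 kg·m²; I_B = ½(0.794)(0.343)² = 0.04671 kg·m².
Taking A's sense as positive: L = (1.284)(3000) − (0.04671)(1980) = 3758 kg·m²·rpm.
Combined I = 1.284 + 0.04671 = 1.330 kg·m².
ω_f = L / I = 3758 / 1.330 = 2825 rpm.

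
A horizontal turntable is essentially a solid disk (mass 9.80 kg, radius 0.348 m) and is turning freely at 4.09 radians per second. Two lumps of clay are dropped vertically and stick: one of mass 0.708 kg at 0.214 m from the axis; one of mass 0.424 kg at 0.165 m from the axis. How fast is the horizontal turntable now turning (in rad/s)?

The added mass arrives with no angular momentum about the axis, and any external torque about the axis is negligible, so the system's angular momentum is conserved.
I_p = ½(9.80)(0.348)² = 0.5934 kg·m².
Added inertia Σmr² = (0.708)(0.214)² + (0.424)(0.165)² = 0.04397 kg·m²; I_f = 0.5934 + 0.04397 = 0.6374 kg·m².
ω_f = I_p ω_i / I_f = (0.5934)(4.09) / 0.6374 = 3.808 rad/s.

ω_f ≈ 3.81 rad/s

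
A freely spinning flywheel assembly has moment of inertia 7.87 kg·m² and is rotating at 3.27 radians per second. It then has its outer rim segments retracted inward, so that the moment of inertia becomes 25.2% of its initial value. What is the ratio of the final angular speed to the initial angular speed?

ω₂/ω₁ ≈ 3.97

No external torque acts about the spin axis, so angular momentum is conserved.
I₂ = 0.252 × 7.87 = 1.983 kg·m².
ω₂/ω₁ = I₁/I₂ = 7.870 / 1.983 = 3.968.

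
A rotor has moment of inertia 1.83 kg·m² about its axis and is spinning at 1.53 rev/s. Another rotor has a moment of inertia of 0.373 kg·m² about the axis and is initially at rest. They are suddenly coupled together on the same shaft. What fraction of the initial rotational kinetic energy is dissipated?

No external torque acts about the common axis, so total angular momentum is conserved.
Taking A's sense as positive: L = (1.830)(1.53) = 2.800 kg·m²·rev/s.
Combined I = 1.830 + 0.3730 = 2.203 kg·m².
ω_f = L / I = 2.800 / 2.203 = 1.271 rev/s.
KE_i = ½ΣIω² = 84.56 J; KE_f = ½(2.203)(7.986)² = 70.24 J.
Fraction dissipated = (KE_i − KE_f)/KE_i = 0.1693.

fraction ≈ 0.169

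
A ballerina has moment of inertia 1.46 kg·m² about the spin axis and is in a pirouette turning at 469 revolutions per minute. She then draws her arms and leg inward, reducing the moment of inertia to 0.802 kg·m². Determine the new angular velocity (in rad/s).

With no external torque about the axis, L is conserved: I₁ω₁ = I₂ω₂.
ω₂ = I₁ω₁ / I₂ = (1.460)(469 rpm) / (0.8020) = 853.8 rpm = 89.41 rad/s.

ω₂ ≈ 89.4 rad/s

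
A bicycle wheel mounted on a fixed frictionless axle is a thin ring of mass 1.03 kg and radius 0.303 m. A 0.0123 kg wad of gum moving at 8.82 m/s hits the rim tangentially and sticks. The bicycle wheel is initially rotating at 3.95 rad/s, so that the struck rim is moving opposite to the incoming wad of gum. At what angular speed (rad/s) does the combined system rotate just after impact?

The axle reaction passes through the axle and exerts no torque about it; angular momentum about the axle is conserved through the impact.
I_p = (1.03)(0.303)² = 0.09456 kg·m². Taking the sense of the wad of gum's angular momentum as positive, L_{wad} = m v R = (0.0123)(8.82)(0.303) = 0.03287 kg·m²/s.
L_i = −I_p ω_p + m v R = −(0.09456)(3.95) + 0.03287 = -0.3407 kg·m²/s.
After sticking, I_f = I_p + m R² = 0.09456 + (0.0123)(0.303)² = 0.09569 kg·m².
ω_f = L_i / I_f = -0.3407 / 0.09569 = -3.560 rad/s.

|ω_f| ≈ 3.56 rad/s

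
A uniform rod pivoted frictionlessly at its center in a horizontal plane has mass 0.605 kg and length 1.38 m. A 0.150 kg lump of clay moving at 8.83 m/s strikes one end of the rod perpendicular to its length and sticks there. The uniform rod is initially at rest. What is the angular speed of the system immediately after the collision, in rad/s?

|ω_f| ≈ 5.46 rad/s

About the pivot the impulsive forces during the collision are internal, so angular momentum about that axis is conserved.
I_p = (1/12)(0.605)(1.38)² = 0.09601 kg·m². Taking the sense of the lump of clay's angular momentum as positive, L_{lump} = m v R = (0.150)(8.83)(1.38/2) = 0.9139 kg·m²/s.
L_i = 0 + 0.9139 = 0.9139 kg·m²/s.
After sticking, I_f = I_p + m R² = 0.09601 + (0.150)(1.38/2)² = 0.1674 kg·m².
ω_f = L_i / I_f = 0.9139 / 0.1674 = 5.458 rad/s.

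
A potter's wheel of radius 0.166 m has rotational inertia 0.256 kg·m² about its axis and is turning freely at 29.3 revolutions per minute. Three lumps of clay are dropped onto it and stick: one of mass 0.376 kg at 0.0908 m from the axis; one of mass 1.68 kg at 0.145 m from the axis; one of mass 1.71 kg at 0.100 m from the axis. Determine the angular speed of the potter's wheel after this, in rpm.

ω_f ≈ 24.1 rpm

No external torque acts about the axis; L_before = L_after.
Added inertia Σmr² = (0.376)(0.0908)² + (1.68)(0.145)² + (1.71)(0.100)² = 0.05552 kg·m²; I_f = 0.2560 + 0.05552 = 0.3115 kg·m².
ω_f = I_p ω_i / I_f = (0.2560)(29.3) / 0.3115 = 24.08 rpm.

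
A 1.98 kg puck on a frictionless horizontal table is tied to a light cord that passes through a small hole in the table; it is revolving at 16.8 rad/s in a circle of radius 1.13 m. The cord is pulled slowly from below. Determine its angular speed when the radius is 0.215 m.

The constraining force is radial, so m r² ω about the center is conserved.
ω₂ = ω₁ (r₁/r₂)² = (16.8)(1.13/0.215)² = 464.1 rad/s.

ω₂ ≈ 464 rad/s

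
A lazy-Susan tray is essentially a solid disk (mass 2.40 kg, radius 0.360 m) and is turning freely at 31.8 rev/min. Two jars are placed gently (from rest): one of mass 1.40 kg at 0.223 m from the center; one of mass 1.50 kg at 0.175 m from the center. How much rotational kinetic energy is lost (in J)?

No external torque acts about the center; L_before = L_after.
I_p = ½(2.40)(0.360)² = 0.1555 kg·m².
Added inertia Σmr² = (1.40)(0.223)² + (1.50)(0.175)² = 0.1156 kg·m²; I_f = 0.1555 + 0.1156 = 0.2711 kg·m².
ω_f = I_p ω_i / I_f = (0.1555)(31.8) / 0.2711 = 18.24 rpm.
KE_i = ½(0.1555)(3.330 rad/s)² = 0.8623 J; KE_f = ½(0.2711)(1.911)² = 0.4947 J.

energy lost ≈ 0.368 J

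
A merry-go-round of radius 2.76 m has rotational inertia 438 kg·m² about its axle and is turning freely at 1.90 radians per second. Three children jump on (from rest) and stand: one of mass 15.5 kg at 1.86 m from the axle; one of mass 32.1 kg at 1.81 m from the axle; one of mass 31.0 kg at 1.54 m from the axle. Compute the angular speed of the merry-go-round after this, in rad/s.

ω_f ≈ 1.24 rad/s

The added mass arrives with no angular momentum about the axle, and any external torque about the axle is negligible, so the system's angular momentum is conserved.
Added inertia Σmr² = (15.5)(1.86)² + (32.1)(1.81)² + (31.0)(1.54)² = 232.3 kg·m²; I_f = 438.0 + 232.3 = 670.3 kg·m².
ω_f = I_p ω_i / I_f = (438.0)(1.90) / 670.3 = 1.242 rad/s.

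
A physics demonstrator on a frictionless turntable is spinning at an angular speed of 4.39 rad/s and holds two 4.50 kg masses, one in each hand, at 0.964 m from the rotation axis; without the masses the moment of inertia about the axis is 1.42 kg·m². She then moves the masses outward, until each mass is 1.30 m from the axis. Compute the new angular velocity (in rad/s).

ω₂ ≈ 2.58 rad/s

Angular momentum about the spin axis is conserved since the torque about it is zero.
I₁ = 1.42 + 2(4.50)(0.964)² = 9.784 kg·m²; I₂ = 1.42 + 2(4.50)(1.30)² = 16.63 kg·m².
ω₂ = I₁ω₁ / I₂ = (9.784)(4.39 rad/s) / (16.63) = 2.583 rad/s.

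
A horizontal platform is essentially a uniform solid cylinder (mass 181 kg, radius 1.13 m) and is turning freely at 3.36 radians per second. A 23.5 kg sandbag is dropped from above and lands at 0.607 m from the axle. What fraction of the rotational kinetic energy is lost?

The added mass arrives with no angular momentum about the axle, and any external torque about the axle is negligible, so the system's angular momentum is conserved.
I_p = ½(181)(1.13)² = 115.6 kg·m².
Added inertia Σmr² = (23.5)(0.607)² = 8.659 kg·m²; I_f = 115.6 + 8.659 = 124.2 kg·m².
ω_f = I_p ω_i / I_f = (115.6)(3.36) / 124.2 = 3.126 rad/s.
KE_i = ½(115.6)(3.360 rad/s)² = 652.3 J; KE_f = ½(124.2)(3.126)² = 606.8 J.
Fraction lost = 0.06970.

fraction ≈ 0.0697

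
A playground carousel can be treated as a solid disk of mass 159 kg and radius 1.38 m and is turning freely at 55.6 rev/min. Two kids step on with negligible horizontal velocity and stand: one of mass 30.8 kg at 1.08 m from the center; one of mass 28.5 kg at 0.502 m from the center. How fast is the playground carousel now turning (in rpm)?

No external torque acts about the center; L_before = L_after.
I_p = ½(159)(1.38)² = 151.4 kg·m².
Added inertia Σmr² = (30.8)(1.08)² + (28.5)(0.502)² = 43.11 kg·m²; I_f = 151.4 + 43.11 = 194.5 kg·m².
ω_f = I_p ω_i / I_f = (151.4)(55.6) / 194.5 = 43.28 rpm.

ω_f ≈ 43.3 rpm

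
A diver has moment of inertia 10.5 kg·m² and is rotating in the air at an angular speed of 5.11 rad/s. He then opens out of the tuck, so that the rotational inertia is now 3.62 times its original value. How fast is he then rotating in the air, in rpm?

ω₂ ≈ 13.5 rpm

With no external torque about the axis, L is conserved: I₁ω₁ = I₂ω₂.
I₂ = 3.62 × 10.5 = 38.01 kg·m².
ω₂ = I₁ω₁ / I₂ = (10.50)(5.11 rad/s) / (38.01) = 1.412 rad/s = 13.48 rpm.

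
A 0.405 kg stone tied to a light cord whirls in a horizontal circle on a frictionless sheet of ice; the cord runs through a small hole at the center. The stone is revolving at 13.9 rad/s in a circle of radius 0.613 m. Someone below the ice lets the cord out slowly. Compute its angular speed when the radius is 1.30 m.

No torque about the axis ⇒ m r₁² ω₁ = m r₂² ω₂.
ω₂ = ω₁ (r₁/r₂)² = (13.9)(0.613/1.30)² = 3.091 rad/s.

ω₂ ≈ 3.09 rad/s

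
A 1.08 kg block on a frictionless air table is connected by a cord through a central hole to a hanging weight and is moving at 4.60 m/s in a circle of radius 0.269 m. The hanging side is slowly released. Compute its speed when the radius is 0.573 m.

v₂ ≈ 2.16 m/s

Central (radial) force ⇒ zero torque about the center ⇒ m v r is constant.
v₂ = v₁ r₁ / r₂ = (4.60)(0.269) / (0.573) = 2.160 m/s.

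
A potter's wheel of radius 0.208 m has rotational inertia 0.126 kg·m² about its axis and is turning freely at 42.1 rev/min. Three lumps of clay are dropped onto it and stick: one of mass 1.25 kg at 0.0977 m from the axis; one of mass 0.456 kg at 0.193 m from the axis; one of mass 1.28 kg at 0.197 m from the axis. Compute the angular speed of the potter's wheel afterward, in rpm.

The added mass arrives with no angular momentum about the axis, and any external torque about the axis is negligible, so the system's angular momentum is conserved.
Added inertia Σmr² = (1.25)(0.0977)² + (0.456)(0.193)² + (1.28)(0.197)² = 0.07859 kg·m²; I_f = 0.1260 + 0.07859 = 0.2046 kg·m².
ω_f = I_p ω_i / I_f = (0.1260)(42.1) / 0.2046 = 25.93 rpm.

ω_f ≈ 25.9 rpm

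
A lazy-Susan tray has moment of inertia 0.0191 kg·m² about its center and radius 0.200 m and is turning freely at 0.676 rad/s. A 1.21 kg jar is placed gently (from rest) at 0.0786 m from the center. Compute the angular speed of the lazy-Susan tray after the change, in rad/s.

The added mass arrives with no angular momentum about the center, and any external torque about the center is negligible, so the system's angular momentum is conserved.
Added inertia Σmr² = (1.21)(0.0786)² = 0.007475 kg·m²; I_f = 0.01910 + 0.007475 = 0.02658 kg·m².
ω_f = I_p ω_i / I_f = (0.01910)(0.676) / 0.02658 = 0.4858 rad/s.

ω_f ≈ 0.486 rad/s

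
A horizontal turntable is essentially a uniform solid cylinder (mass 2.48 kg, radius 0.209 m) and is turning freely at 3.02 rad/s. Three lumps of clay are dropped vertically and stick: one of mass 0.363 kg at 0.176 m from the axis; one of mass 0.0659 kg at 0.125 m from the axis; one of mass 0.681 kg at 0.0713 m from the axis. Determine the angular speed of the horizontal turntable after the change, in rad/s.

No external torque acts about the axis; L_before = L_after.
I_p = ½(2.48)(0.209)² = 0.05416 kg·m².
Added inertia Σmr² = (0.363)(0.176)² + (0.0659)(0.125)² + (0.681)(0.0713)² = 0.01574 kg·m²; I_f = 0.05416 + 0.01574 = 0.06990 kg·m².
ω_f = I_p ω_i / I_f = (0.05416)(3.02) / 0.06990 = 2.340 rad/s.

ω_f ≈ 2.34 rad/s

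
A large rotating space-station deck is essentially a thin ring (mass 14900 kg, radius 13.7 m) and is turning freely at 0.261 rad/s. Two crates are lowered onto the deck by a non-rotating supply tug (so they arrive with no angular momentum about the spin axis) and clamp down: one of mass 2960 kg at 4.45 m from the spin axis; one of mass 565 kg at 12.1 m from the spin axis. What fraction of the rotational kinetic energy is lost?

fraction ≈ 0.0481

No external torque acts about the spin axis; L_before = L_after.
I_p = (14900)(13.7)² = 2.797e+06 kg·m².
Added inertia Σmr² = (2960)(4.45)² + (565)(12.1)² = 1.413e+05 kg·m²; I_f = 2.797e+06 + 1.413e+05 = 2.938e+06 kg·m².
ω_f = I_p ω_i / I_f = (2.797e+06)(0.261) / 2.938e+06 = 0.2484 rad/s.
KE_i = ½(2.797e+06)(0.2610 rad/s)² = 95250 J; KE_f = ½(2.938e+06)(0.2484)² = 90670 J.
Fraction lost = 0.04811.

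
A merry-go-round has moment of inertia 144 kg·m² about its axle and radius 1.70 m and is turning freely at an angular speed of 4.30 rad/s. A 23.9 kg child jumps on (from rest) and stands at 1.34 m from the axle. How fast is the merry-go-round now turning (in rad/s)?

ω_f ≈ 3.31 rad/s

The added mass arrives with no angular momentum about the axle, and any external torque about the axle is negligible, so the system's angular momentum is conserved.
Added inertia Σmr² = (23.9)(1.34)² = 42.91 kg·m²; I_f = 144.0 + 42.91 = 186.9 kg·m².
ω_f = I_p ω_i / I_f = (144.0)(4.30) / 186.9 = 3.313 rad/s.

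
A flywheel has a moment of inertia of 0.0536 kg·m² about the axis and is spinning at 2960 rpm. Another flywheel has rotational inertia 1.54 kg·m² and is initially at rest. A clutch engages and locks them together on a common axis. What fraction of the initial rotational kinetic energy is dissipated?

The coupling torques are internal; angular momentum about the shared axis is conserved.
Taking A's sense as positive: L = (0.05360)(2960) = 158.7 kg·m²·rpm.
Combined I = 0.05360 + 1.540 = 1.594 kg·m².
ω_f = L / I = 158.7 / 1.594 = 99.56 rpm.
KE_i = ½ΣIω² = 2575 J; KE_f = ½(1.594)(10.43)² = 86.61 J.
Fraction dissipated = (KE_i − KE_f)/KE_i = 0.9664.

fraction ≈ 0.966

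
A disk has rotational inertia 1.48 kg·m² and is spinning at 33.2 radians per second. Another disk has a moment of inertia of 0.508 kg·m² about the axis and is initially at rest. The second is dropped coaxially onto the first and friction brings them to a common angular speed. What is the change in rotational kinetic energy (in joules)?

ΔKE ≈ -208 J

The coupling torques are internal; angular momentum about the shared axis is conserved.
Taking A's sense as positive: L = (1.480)(33.2) = 49.14 kg·m²·rad/s.
Combined I = 1.480 + 0.5080 = 1.988 kg·m².
ω_f = L / I = 49.14 / 1.988 = 24.72 rad/s.
KE_i = ½ΣIω² = 815.7 J; KE_f = ½(1.988)(24.72)² = 607.2 J.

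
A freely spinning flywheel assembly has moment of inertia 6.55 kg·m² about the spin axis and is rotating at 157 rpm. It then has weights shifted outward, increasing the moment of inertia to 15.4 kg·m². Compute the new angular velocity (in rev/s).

ω₂ ≈ 1.11 rev/s

No external torque acts about the spin axis, so angular momentum is conserved.
ω₂ = I₁ω₁ / I₂ = (6.550)(157 rpm) / (15.40) = 66.78 rpm = 1.113 rev/s.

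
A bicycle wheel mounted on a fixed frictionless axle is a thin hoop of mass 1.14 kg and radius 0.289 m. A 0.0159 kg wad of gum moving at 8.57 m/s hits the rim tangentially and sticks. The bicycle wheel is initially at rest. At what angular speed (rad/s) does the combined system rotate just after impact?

|ω_f| ≈ 0.408 rad/s

The axle reaction passes through the axle and exerts no torque about it; angular momentum about the axle is conserved through the impact.
I_p = (1.14)(0.289)² = 0.09521 kg·m². Taking the sense of the wad of gum's angular momentum as positive, L_{wad} = m v R = (0.0159)(8.57)(0.289) = 0.03938 kg·m²/s.
L_i = 0 + 0.03938 = 0.03938 kg·m²/s.
After sticking, I_f = I_p + m R² = 0.09521 + (0.0159)(0.289)² = 0.09654 kg·m².
ω_f = L_i / I_f = 0.03938 / 0.09654 = 0.4079 rad/s.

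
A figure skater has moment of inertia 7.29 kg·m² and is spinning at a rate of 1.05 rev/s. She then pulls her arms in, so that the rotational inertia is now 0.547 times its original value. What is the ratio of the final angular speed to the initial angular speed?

ω₂/ω₁ ≈ 1.83

Angular momentum about the spin axis is conserved since the torque about it is zero.
I₂ = 0.547 × 7.29 = 3.988 kg·m².
ω₂/ω₁ = I₁/I₂ = 7.290 / 3.988 = 1.828.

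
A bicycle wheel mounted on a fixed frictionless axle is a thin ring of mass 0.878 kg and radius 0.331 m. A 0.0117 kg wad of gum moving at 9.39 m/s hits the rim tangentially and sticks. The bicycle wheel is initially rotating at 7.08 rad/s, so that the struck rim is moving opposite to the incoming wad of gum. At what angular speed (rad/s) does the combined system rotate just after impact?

|ω_f| ≈ 6.61 rad/s

The axle reaction passes through the axle and exerts no torque about it; angular momentum about the axle is conserved through the impact.
I_p = (0.878)(0.331)² = 0.09619 kg·m². Taking the sense of the wad of gum's angular momentum as positive, L_{wad} = m v R = (0.0117)(9.39)(0.331) = 0.03636 kg·m²/s.
L_i = −I_p ω_p + m v R = −(0.09619)(7.08) + 0.03636 = -0.6447 kg·m²/s.
After sticking, I_f = I_p + m R² = 0.09619 + (0.0117)(0.331)² = 0.09748 kg·m².
ω_f = L_i / I_f = -0.6447 / 0.09748 = -6.614 rad/s.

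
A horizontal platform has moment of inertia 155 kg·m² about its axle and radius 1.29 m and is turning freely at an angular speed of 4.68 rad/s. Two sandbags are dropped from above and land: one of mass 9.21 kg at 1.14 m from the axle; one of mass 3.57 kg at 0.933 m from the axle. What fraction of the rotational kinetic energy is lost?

No external torque acts about the axle; L_before = L_after.
Added inertia Σmr² = (9.21)(1.14)² + (3.57)(0.933)² = 15.08 kg·m²; I_f = 155.0 + 15.08 = 170.1 kg·m².
ω_f = I_p ω_i / I_f = (155.0)(4.68) / 170.1 = 4.265 rad/s.
KE_i = ½(155.0)(4.680 rad/s)² = 1697 J; KE_f = ½(170.1)(4.265)² = 1547 J.
Fraction lost = 0.08865.

fraction ≈ 0.0886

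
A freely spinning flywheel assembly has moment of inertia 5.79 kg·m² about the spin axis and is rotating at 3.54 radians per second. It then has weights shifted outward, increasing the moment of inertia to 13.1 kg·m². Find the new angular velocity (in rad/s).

ω₂ ≈ 1.56 rad/s

With no external torque about the axis, L is conserved: I₁ω₁ = I₂ω₂.
ω₂ = I₁ω₁ / I₂ = (5.790)(3.54 rad/s) / (13.10) = 1.565 rad/s.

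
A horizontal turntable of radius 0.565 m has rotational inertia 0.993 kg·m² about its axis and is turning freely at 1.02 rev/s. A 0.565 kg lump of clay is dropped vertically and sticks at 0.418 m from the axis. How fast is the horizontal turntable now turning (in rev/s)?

No external torque acts about the axis; L_before = L_after.
Added inertia Σmr² = (0.565)(0.418)² = 0.09872 kg·m²; I_f = 0.9930 + 0.09872 = 1.092 kg·m².
ω_f = I_p ω_i / I_f = (0.9930)(1.02) / 1.092 = 0.9278 rev/s.

ω_f ≈ 0.928 rev/s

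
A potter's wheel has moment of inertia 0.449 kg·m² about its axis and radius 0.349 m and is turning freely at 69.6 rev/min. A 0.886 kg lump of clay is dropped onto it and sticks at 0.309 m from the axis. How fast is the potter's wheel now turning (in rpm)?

No external torque acts about the axis; L_before = L_after.
Added inertia Σmr² = (0.886)(0.309)² = 0.08460 kg·m²; I_f = 0.4490 + 0.08460 = 0.5336 kg·m².
ω_f = I_p ω_i / I_f = (0.4490)(69.6) / 0.5336 = 58.57 rpm.

ω_f ≈ 58.6 rpm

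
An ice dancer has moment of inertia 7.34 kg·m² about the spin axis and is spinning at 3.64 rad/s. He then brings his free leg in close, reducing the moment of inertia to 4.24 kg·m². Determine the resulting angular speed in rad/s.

With no external torque about the axis, L is conserved: I₁ω₁ = I₂ω₂.
ω₂ = I₁ω₁ / I₂ = (7.340)(3.64 rad/s) / (4.240) = 6.301 rad/s.

ω₂ ≈ 6.30 rad/s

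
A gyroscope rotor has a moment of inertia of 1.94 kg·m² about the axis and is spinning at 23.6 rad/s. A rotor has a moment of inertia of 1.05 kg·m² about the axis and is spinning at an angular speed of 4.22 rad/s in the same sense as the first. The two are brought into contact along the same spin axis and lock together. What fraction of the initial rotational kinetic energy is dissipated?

No external torque acts about the common axis, so total angular momentum is conserved.
Taking A's sense as positive: L = (1.940)(23.6) + (1.050)(4.22) = 50.21 kg·m²·rad/s.
Combined I = 1.940 + 1.050 = 2.990 kg·m².
ω_f = L / I = 50.21 / 2.990 = 16.79 rad/s.
KE_i = ½ΣIω² = 549.6 J; KE_f = ½(2.990)(16.79)² = 421.7 J.
Fraction dissipated = (KE_i − KE_f)/KE_i = 0.2328.

fraction ≈ 0.233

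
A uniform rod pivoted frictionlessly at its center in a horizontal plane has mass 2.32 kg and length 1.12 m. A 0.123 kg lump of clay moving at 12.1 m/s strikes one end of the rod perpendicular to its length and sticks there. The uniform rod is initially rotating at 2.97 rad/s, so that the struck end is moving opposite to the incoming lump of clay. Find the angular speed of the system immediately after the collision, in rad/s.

|ω_f| ≈ 0.403 rad/s

About the pivot the impulsive forces during the collision are internal, so angular momentum about that axis is conserved.
I_p = (1/12)(2.32)(1.12)² = 0.2425 kg·m². Taking the sense of the lump of clay's angular momentum as positive, L_{lump} = m v R = (0.123)(12.1)(1.12/2) = 0.8334 kg·m²/s.
L_i = −I_p ω_p + m v R = −(0.2425)(2.97) + 0.8334 = 0.1132 kg·m²/s.
After sticking, I_f = I_p + m R² = 0.2425 + (0.123)(1.12/2)² = 0.2811 kg·m².
ω_f = L_i / I_f = 0.1132 / 0.2811 = 0.4026 rad/s.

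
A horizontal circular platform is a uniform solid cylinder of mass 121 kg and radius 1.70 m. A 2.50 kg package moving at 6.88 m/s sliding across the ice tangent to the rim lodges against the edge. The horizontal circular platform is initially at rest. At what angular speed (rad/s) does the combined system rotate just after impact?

|ω_f| ≈ 0.161 rad/s

About the central axle the impulsive forces during the collision are internal, so angular momentum about that axis is conserved.
I_p = ½(121)(1.70)² = 174.8 kg·m². Taking the sense of the package's angular momentum as positive, L_{package} = m v R = (2.50)(6.88)(1.70) = 29.24 kg·m²/s.
L_i = 0 + 29.24 = 29.24 kg·m²/s.
After sticking, I_f = I_p + m R² = 174.8 + (2.50)(1.70)² = 182.1 kg·m².
ω_f = L_i / I_f = 29.24 / 182.1 = 0.1606 rad/s.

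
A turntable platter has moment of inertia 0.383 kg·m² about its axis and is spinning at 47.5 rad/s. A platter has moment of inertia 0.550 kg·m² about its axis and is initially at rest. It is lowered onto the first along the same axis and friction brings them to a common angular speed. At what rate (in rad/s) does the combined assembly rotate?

|ω_f| ≈ 19.5 rad/s

No external torque acts about the common axis, so total angular momentum is conserved.
Taking A's sense as positive: L = (0.3830)(47.5) = 18.19 kg·m²·rad/s.
Combined I = 0.3830 + 0.5500 = 0.9330 kg·m².
ω_f = L / I = 18.19 / 0.9330 = 19.50 rad/s.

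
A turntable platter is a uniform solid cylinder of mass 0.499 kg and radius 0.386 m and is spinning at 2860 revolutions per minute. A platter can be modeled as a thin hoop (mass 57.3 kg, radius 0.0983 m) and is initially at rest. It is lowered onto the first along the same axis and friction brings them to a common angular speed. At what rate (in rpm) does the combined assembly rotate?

No external torque acts about the common axis, so total angular momentum is conserved.
Moments of inertia: I_A = ½(0.499)(0.386)² = 0.03717 kg·m²; I_B = (57.3)(0.0983)² = 0.5537 kg·m².
Taking A's sense as positive: L = (0.03717)(2860) = 106.3 kg·m²·rpm.
Combined I = 0.03717 + 0.5537 = 0.5909 kg·m².
ω_f = L / I = 106.3 / 0.5909 = 179.9 rpm.

|ω_f| ≈ 180 rpm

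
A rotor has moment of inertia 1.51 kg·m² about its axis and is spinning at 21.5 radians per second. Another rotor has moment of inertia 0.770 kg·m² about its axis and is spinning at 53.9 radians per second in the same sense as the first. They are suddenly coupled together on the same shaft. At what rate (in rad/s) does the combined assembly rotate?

|ω_f| ≈ 32.4 rad/s

The coupling torques are internal; angular momentum about the shared axis is conserved.
Taking A's sense as positive: L = (1.510)(21.5) + (0.7700)(53.9) = 73.97 kg·m²·rad/s.
Combined I = 1.510 + 0.7700 = 2.280 kg·m².
ω_f = L / I = 73.97 / 2.280 = 32.44 rad/s.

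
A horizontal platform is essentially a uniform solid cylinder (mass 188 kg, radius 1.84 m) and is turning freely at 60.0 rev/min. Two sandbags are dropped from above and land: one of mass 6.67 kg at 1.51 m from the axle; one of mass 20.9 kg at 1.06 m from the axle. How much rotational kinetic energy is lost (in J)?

energy lost ≈ 681 J

No external torque acts about the axle; L_before = L_after.
I_p = ½(188)(1.84)² = 318.2 kg·m².
Added inertia Σmr² = (6.67)(1.51)² + (20.9)(1.06)² = 38.69 kg·m²; I_f = 318.2 + 38.69 = 356.9 kg·m².
ω_f = I_p ω_i / I_f = (318.2)(60.0) / 356.9 = 53.50 rpm.
KE_i = ½(318.2)(6.283 rad/s)² = 6282 J; KE_f = ½(356.9)(5.602)² = 5601 J.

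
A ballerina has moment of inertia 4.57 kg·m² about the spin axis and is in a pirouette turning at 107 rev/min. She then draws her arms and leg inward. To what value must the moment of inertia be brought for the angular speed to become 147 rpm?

I₂ ≈ 3.33 kg·m²

With no external torque about the axis, L is conserved: I₁ω₁ = I₂ω₂.
I₂ = I₁ω₁ / ω₂ = (4.57)(107) / (147) = 3.326 kg·m².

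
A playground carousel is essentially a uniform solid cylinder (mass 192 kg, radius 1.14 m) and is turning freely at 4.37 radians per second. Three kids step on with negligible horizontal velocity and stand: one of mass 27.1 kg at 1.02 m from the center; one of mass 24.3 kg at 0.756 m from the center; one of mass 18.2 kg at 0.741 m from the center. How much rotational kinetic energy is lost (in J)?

energy lost ≈ 351 J

No external torque acts about the center; L_before = L_after.
I_p = ½(192)(1.14)² = 124.8 kg·m².
Added inertia Σmr² = (27.1)(1.02)² + (24.3)(0.756)² + (18.2)(0.741)² = 52.08 kg·m²; I_f = 124.8 + 52.08 = 176.8 kg·m².
ω_f = I_p ω_i / I_f = (124.8)(4.37) / 176.8 = 3.083 rad/s.
KE_i = ½(124.8)(4.370 rad/s)² = 1191 J; KE_f = ½(176.8)(3.083)² = 840.5 J.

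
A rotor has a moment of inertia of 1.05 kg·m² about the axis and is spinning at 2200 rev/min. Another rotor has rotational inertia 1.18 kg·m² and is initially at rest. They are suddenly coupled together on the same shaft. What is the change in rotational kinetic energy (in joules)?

The coupling torques are internal; angular momentum about the shared axis is conserved.
Taking A's sense as positive: L = (1.050)(2200) = 2310 kg·m²·rpm.
Combined I = 1.050 + 1.180 = 2.230 kg·m².
ω_f = L / I = 2310 / 2.230 = 1036 rpm.
KE_i = ½ΣIω² = 27870 J; KE_f = ½(2.230)(108.5)² = 13120 J.

ΔKE ≈ -14700 J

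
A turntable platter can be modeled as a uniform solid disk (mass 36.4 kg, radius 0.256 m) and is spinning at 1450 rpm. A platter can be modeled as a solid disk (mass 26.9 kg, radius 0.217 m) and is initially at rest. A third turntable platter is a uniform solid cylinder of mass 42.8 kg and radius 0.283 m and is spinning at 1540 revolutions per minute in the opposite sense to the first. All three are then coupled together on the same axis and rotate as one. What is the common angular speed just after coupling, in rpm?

|ω_f| ≈ 257 rpm

The coupling torques are internal; angular momentum about the shared axis is conserved.
Moments of inertia: I_A = ½(36.4)(0.256)² = 1.193 kg·m²; I_B = ½(26.9)(0.217)² = 0.6333 kg·m²; I_C = ½(42.8)(0.283)² = 1.714 kg·m².
Taking A's sense as positive: L = (1.193)(1450) − (1.714)(1540) = -909.9 kg·m²·rpm.
Combined I = 1.193 + 0.6333 + 1.714 = 3.540 kg·m².
ω_f = L / I = -909.9 / 3.540 = -257.0 rpm.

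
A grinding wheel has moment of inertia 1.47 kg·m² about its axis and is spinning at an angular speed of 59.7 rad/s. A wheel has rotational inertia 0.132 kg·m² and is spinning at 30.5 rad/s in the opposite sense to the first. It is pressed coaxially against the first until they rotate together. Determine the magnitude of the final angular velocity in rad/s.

The coupling torques are internal; angular momentum about the shared axis is conserved.
Taking A's sense as positive: L = (1.470)(59.7) − (0.1320)(30.5) = 83.73 kg·m²·rad/s.
Combined I = 1.470 + 0.1320 = 1.602 kg·m².
ω_f = L / I = 83.73 / 1.602 = 52.27 rad/s.

|ω_f| ≈ 52.3 rad/s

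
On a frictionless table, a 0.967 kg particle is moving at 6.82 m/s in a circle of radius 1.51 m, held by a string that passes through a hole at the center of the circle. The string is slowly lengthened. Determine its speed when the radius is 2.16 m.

Central (radial) force ⇒ zero torque about the center ⇒ m v r is constant.
v₂ = v₁ r₁ / r₂ = (6.82)(1.51) / (2.16) = 4.768 m/s.

v₂ ≈ 4.77 m/s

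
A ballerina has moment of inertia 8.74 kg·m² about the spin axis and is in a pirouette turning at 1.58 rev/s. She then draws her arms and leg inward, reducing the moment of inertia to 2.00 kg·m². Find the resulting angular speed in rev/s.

ω₂ ≈ 6.90 rev/s

Angular momentum about the spin axis is conserved since the torque about it is zero.
ω₂ = I₁ω₁ / I₂ = (8.740)(1.58 rev/s) / (2.000) = 6.905 rev/s.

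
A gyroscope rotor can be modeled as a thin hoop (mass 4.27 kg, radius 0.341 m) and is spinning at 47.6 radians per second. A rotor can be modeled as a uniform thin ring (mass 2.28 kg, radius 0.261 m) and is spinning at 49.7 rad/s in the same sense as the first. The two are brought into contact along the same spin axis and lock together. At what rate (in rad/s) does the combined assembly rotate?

No external torque acts about the common axis, so total angular momentum is conserved.
Moments of inertia: I_A = (4.27)(0.341)² = 0.4965 kg·m²; I_B = (2.28)(0.261)² = 0.1553 kg·m².
Taking A's sense as positive: L = (0.4965)(47.6) + (0.1553)(49.7) = 31.35 kg·m²·rad/s.
Combined I = 0.4965 + 0.1553 = 0.6518 kg·m².
ω_f = L / I = 31.35 / 0.6518 = 48.10 rad/s.

|ω_f| ≈ 48.1 rad/s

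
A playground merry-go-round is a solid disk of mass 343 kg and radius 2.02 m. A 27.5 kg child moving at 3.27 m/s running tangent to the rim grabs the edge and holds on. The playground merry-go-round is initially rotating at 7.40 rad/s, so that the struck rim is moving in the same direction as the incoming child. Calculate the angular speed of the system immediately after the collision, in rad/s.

The axle reaction passes through the axle and exerts no torque about it; angular momentum about the axle is conserved through the impact.
I_p = ½(343)(2.02)² = 699.8 kg·m². Taking the sense of the child's angular momentum as positive, L_{child} = m v R = (27.5)(3.27)(2.02) = 181.6 kg·m²/s.
L_i = +I_p ω_p + m v R = +(699.8)(7.40) + 181.6 = 5360 kg·m²/s.
After sticking, I_f = I_p + m R² = 699.8 + (27.5)(2.02)² = 812.0 kg·m².
ω_f = L_i / I_f = 5360 / 812.0 = 6.601 rad/s.

|ω_f| ≈ 6.60 rad/s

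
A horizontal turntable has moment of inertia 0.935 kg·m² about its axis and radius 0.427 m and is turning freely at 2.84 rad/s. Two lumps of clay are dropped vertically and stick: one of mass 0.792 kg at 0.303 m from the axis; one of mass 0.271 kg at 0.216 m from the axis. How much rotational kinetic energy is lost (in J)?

energy lost ≈ 0.315 J

No external torque acts about the axis; L_before = L_after.
Added inertia Σmr² = (0.792)(0.303)² + (0.271)(0.216)² = 0.08536 kg·m²; I_f = 0.9350 + 0.08536 = 1.020 kg·m².
ω_f = I_p ω_i / I_f = (0.9350)(2.84) / 1.020 = 2.602 rad/s.
KE_i = ½(0.9350)(2.840 rad/s)² = 3.771 J; KE_f = ½(1.020)(2.602)² = 3.455 J.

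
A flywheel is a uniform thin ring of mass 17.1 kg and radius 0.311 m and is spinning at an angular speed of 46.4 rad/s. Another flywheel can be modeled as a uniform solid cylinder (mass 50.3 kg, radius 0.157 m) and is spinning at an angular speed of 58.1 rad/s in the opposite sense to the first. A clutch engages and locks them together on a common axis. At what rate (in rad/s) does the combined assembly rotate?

|ω_f| ≈ 17.9 rad/s

The coupling torques are internal; angular momentum about the shared axis is conserved.
Moments of inertia: I_A = (17.1)(0.311)² = 1.654 kg·m²; I_B = ½(50.3)(0.157)² = 0.6199 kg·m².
Taking A's sense as positive: L = (1.654)(46.4) − (0.6199)(58.1) = 40.72 kg·m²·rad/s.
Combined I = 1.654 + 0.6199 = 2.274 kg·m².
ω_f = L / I = 40.72 / 2.274 = 17.91 rad/s.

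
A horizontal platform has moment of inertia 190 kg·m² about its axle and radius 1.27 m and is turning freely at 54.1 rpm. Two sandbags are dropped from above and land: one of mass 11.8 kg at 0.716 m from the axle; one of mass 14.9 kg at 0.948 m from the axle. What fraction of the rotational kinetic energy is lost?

fraction ≈ 0.0928

The added mass arrives with no angular momentum about the axle, and any external torque about the axle is negligible, so the system's angular momentum is conserved.
Added inertia Σmr² = (11.8)(0.716)² + (14.9)(0.948)² = 19.44 kg·m²; I_f = 190.0 + 19.44 = 209.4 kg·m².
ω_f = I_p ω_i / I_f = (190.0)(54.1) / 209.4 = 49.08 rpm.
KE_i = ½(190.0)(5.665 rad/s)² = 3049 J; KE_f = ½(209.4)(5.139)² = 2766 J.
Fraction lost = 0.09282.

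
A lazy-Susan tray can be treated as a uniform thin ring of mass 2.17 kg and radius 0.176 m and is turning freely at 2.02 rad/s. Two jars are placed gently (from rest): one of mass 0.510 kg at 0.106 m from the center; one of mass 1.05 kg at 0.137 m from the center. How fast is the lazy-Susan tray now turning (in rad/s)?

The added mass arrives with no angular momentum about the center, and any external torque about the center is negligible, so the system's angular momentum is conserved.
I_p = (2.17)(0.176)² = 0.06722 kg·m².
Added inertia Σmr² = (0.510)(0.106)² + (1.05)(0.137)² = 0.02544 kg·m²; I_f = 0.06722 + 0.02544 = 0.09266 kg·m².
ω_f = I_p ω_i / I_f = (0.06722)(2.02) / 0.09266 = 1.465 rad/s.

ω_f ≈ 1.47 rad/s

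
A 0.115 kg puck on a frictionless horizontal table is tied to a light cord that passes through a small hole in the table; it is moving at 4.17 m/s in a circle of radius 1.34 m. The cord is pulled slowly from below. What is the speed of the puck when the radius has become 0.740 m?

The only horizontal force on the mass is along the cord (radial), so it exerts no torque about the hole and angular momentum m v r is conserved.
v₂ = v₁ r₁ / r₂ = (4.17)(1.34) / (0.740) = 7.551 m/s.

v₂ ≈ 7.55 m/s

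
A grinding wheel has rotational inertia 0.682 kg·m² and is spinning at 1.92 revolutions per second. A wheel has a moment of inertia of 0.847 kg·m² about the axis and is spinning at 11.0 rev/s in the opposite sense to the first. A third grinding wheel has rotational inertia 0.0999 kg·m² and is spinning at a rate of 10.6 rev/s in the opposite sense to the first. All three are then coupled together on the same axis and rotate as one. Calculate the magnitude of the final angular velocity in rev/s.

|ω_f| ≈ 5.57 rev/s

The coupling torques are internal; angular momentum about the shared axis is conserved.
Taking A's sense as positive: L = (0.6820)(1.92) − (0.8470)(11.0) − (0.09990)(10.6) = -9.066 kg·m²·rev/s.
Combined I = 0.6820 + 0.8470 + 0.09990 = 1.629 kg·m².
ω_f = L / I = -9.066 / 1.629 = -5.566 rev/s.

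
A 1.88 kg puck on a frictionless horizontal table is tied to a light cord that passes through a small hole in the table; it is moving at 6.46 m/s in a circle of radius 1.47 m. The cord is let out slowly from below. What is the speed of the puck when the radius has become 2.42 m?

v₂ ≈ 3.92 m/s

Central (radial) force ⇒ zero torque about the center ⇒ m v r is constant.
v₂ = v₁ r₁ / r₂ = (6.46)(1.47) / (2.42) = 3.924 m/s.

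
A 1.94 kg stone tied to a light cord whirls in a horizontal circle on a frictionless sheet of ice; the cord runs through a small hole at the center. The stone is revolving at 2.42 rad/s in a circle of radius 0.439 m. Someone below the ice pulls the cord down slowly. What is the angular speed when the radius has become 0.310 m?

ω₂ ≈ 4.85 rad/s

No torque about the axis ⇒ m r₁² ω₁ = m r₂² ω₂.
ω₂ = ω₁ (r₁/r₂)² = (2.42)(0.439/0.310)² = 4.853 rad/s.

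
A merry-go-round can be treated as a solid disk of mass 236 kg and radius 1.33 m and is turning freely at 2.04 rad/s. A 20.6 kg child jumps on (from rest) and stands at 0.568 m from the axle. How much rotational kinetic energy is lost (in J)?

energy lost ≈ 13.4 J

The added mass arrives with no angular momentum about the axle, and any external torque about the axle is negligible, so the system's angular momentum is conserved.
I_p = ½(236)(1.33)² = 208.7 kg·m².
Added inertia Σmr² = (20.6)(0.568)² = 6.646 kg·m²; I_f = 208.7 + 6.646 = 215.4 kg·m².
ω_f = I_p ω_i / I_f = (208.7)(2.04) / 215.4 = 1.977 rad/s.
KE_i = ½(208.7)(2.040 rad/s)² = 434.3 J; KE_f = ½(215.4)(1.977)² = 420.9 J.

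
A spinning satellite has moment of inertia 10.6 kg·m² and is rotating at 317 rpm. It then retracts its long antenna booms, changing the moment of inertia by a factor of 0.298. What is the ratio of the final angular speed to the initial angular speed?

ω₂/ω₁ ≈ 3.36

With no external torque about the axis, L is conserved: I₁ω₁ = I₂ω₂.
I₂ = 0.298 × 10.6 = 3.159 kg·m².
ω₂/ω₁ = I₁/I₂ = 10.60 / 3.159 = 3.356.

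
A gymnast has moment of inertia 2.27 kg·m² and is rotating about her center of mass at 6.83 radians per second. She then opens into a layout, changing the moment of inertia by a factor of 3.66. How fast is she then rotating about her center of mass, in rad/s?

ω₂ ≈ 1.87 rad/s

No external torque acts about the spin axis, so angular momentum is conserved.
I₂ = 3.66 × 2.27 = 8.308 kg·m².
ω₂ = I₁ω₁ / I₂ = (2.270)(6.83 rad/s) / (8.308) = 1.866 rad/s.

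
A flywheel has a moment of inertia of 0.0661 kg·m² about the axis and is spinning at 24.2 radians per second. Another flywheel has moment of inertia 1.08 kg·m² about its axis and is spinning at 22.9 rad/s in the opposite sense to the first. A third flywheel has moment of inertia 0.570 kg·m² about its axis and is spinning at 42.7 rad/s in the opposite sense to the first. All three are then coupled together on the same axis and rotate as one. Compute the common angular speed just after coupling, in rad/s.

No external torque acts about the common axis, so total angular momentum is conserved.
Taking A's sense as positive: L = (0.06610)(24.2) − (1.080)(22.9) − (0.5700)(42.7) = -47.47 kg·m²·rad/s.
Combined I = 0.06610 + 1.080 + 0.5700 = 1.716 kg·m².
ω_f = L / I = -47.47 / 1.716 = -27.66 rad/s.

|ω_f| ≈ 27.7 rad/s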